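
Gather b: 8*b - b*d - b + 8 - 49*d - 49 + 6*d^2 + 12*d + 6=b*(7 - d) + 6*d^2 - 37*d - 35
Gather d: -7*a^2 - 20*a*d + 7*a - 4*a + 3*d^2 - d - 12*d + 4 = -7*a^2 + 3*a + 3*d^2 + d*(-20*a - 13) + 4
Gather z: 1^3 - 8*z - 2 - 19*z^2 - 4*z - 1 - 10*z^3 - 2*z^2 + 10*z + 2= -10*z^3 - 21*z^2 - 2*z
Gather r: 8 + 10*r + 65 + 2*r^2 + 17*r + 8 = 2*r^2 + 27*r + 81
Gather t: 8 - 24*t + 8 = 16 - 24*t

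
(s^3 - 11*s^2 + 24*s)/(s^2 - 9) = s*(s - 8)/(s + 3)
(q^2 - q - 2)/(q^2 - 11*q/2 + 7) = 2*(q + 1)/(2*q - 7)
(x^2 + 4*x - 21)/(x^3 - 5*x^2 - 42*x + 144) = (x + 7)/(x^2 - 2*x - 48)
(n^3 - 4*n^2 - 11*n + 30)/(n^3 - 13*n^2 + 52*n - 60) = (n + 3)/(n - 6)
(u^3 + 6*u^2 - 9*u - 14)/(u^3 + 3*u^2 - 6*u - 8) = (u + 7)/(u + 4)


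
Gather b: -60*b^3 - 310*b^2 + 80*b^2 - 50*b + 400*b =-60*b^3 - 230*b^2 + 350*b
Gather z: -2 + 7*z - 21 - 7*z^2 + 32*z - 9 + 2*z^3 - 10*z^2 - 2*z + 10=2*z^3 - 17*z^2 + 37*z - 22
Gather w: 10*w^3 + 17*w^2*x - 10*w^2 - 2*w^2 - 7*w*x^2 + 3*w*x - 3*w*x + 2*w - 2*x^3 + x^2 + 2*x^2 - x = 10*w^3 + w^2*(17*x - 12) + w*(2 - 7*x^2) - 2*x^3 + 3*x^2 - x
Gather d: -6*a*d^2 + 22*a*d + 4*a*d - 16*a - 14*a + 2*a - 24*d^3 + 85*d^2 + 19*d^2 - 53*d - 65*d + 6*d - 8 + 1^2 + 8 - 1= -28*a - 24*d^3 + d^2*(104 - 6*a) + d*(26*a - 112)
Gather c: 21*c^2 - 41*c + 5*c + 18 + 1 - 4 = 21*c^2 - 36*c + 15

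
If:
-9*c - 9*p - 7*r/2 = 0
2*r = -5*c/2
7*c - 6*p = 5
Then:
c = 60/121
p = -185/726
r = -75/121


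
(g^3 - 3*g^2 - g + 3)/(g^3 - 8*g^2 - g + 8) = (g - 3)/(g - 8)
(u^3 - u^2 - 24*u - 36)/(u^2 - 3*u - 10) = (u^2 - 3*u - 18)/(u - 5)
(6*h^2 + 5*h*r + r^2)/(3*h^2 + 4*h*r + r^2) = (2*h + r)/(h + r)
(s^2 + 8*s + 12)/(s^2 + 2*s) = (s + 6)/s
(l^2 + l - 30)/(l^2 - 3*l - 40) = (-l^2 - l + 30)/(-l^2 + 3*l + 40)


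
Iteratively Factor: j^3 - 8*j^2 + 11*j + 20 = (j + 1)*(j^2 - 9*j + 20) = (j - 4)*(j + 1)*(j - 5)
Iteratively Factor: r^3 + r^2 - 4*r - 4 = (r + 2)*(r^2 - r - 2) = (r + 1)*(r + 2)*(r - 2)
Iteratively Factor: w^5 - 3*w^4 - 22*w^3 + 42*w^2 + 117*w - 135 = (w + 3)*(w^4 - 6*w^3 - 4*w^2 + 54*w - 45) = (w + 3)^2*(w^3 - 9*w^2 + 23*w - 15) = (w - 3)*(w + 3)^2*(w^2 - 6*w + 5) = (w - 5)*(w - 3)*(w + 3)^2*(w - 1)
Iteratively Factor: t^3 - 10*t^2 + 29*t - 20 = (t - 4)*(t^2 - 6*t + 5) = (t - 4)*(t - 1)*(t - 5)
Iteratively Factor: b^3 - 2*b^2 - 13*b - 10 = (b + 1)*(b^2 - 3*b - 10) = (b - 5)*(b + 1)*(b + 2)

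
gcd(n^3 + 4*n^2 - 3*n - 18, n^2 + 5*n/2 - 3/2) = n + 3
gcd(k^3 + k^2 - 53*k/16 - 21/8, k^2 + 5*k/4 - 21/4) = k - 7/4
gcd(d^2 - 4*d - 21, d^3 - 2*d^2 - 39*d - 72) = d + 3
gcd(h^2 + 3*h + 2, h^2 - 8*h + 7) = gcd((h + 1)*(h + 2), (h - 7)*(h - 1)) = 1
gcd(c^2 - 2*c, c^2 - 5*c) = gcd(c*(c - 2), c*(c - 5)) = c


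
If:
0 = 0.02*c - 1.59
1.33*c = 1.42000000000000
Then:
No Solution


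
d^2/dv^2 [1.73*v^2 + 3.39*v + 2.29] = 3.46000000000000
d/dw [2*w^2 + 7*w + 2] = 4*w + 7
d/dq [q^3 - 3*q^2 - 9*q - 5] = 3*q^2 - 6*q - 9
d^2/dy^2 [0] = 0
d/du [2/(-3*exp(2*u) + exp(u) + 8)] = (12*exp(u) - 2)*exp(u)/(-3*exp(2*u) + exp(u) + 8)^2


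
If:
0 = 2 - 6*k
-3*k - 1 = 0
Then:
No Solution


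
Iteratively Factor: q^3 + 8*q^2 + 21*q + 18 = (q + 2)*(q^2 + 6*q + 9) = (q + 2)*(q + 3)*(q + 3)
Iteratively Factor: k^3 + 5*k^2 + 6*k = (k)*(k^2 + 5*k + 6) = k*(k + 3)*(k + 2)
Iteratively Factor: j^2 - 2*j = (j - 2)*(j)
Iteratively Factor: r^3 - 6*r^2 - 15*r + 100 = (r + 4)*(r^2 - 10*r + 25) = (r - 5)*(r + 4)*(r - 5)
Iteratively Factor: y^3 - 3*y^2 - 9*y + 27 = (y - 3)*(y^2 - 9) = (y - 3)^2*(y + 3)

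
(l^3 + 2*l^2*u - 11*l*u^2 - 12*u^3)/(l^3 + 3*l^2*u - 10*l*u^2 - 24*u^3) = (l + u)/(l + 2*u)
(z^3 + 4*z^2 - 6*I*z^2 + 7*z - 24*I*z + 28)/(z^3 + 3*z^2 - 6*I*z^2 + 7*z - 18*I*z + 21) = (z + 4)/(z + 3)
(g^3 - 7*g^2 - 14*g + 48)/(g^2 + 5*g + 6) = (g^2 - 10*g + 16)/(g + 2)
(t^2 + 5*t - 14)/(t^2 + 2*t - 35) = (t - 2)/(t - 5)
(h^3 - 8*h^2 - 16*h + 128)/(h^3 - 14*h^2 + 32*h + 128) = (h^2 - 16)/(h^2 - 6*h - 16)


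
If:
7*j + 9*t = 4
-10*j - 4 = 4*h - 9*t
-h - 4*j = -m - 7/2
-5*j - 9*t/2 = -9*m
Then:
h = 1139/30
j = -134/15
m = -19/15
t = 998/135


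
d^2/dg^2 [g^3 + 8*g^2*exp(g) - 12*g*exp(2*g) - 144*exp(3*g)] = 8*g^2*exp(g) - 48*g*exp(2*g) + 32*g*exp(g) + 6*g - 1296*exp(3*g) - 48*exp(2*g) + 16*exp(g)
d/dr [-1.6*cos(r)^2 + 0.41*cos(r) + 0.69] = (3.2*cos(r) - 0.41)*sin(r)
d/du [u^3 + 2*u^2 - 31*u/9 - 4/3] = 3*u^2 + 4*u - 31/9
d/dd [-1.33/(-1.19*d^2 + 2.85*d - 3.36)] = (3.7905 - 3.1654*d)/(1.19*d^2 - 2.85*d + 3.36)^2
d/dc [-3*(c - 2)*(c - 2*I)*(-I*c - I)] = 9*I*c^2 + 6*c*(2 - I) - 6 - 6*I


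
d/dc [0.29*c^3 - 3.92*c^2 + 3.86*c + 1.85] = 0.87*c^2 - 7.84*c + 3.86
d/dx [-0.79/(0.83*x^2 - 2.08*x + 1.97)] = (1.3114*x - 1.6432)/(0.83*x^2 - 2.08*x + 1.97)^2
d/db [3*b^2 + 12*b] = 6*b + 12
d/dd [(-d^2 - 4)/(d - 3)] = (d^2 - 2*d*(d - 3) + 4)/(d - 3)^2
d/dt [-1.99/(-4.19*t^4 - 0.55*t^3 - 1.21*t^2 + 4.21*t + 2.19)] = (-33.3524*t^3 - 3.2835*t^2 - 4.8158*t + 8.3779)/(4.19*t^4 + 0.55*t^3 + 1.21*t^2 - 4.21*t - 2.19)^2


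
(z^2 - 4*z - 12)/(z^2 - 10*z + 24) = (z + 2)/(z - 4)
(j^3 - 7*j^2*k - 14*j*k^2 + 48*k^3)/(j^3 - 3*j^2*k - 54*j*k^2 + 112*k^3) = (j + 3*k)/(j + 7*k)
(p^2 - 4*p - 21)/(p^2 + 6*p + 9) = (p - 7)/(p + 3)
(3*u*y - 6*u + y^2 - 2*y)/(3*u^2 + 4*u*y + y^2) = (y - 2)/(u + y)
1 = 1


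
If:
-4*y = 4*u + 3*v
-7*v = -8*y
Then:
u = -13*y/7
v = 8*y/7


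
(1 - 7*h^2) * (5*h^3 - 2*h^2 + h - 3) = -35*h^5 + 14*h^4 - 2*h^3 + 19*h^2 + h - 3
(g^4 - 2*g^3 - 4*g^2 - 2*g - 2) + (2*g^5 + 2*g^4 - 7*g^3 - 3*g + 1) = 2*g^5 + 3*g^4 - 9*g^3 - 4*g^2 - 5*g - 1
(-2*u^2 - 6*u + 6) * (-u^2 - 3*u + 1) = 2*u^4 + 12*u^3 + 10*u^2 - 24*u + 6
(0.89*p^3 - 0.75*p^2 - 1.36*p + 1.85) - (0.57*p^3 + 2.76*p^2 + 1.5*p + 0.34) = 0.32*p^3 - 3.51*p^2 - 2.86*p + 1.51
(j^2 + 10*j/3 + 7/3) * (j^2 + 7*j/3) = j^4 + 17*j^3/3 + 91*j^2/9 + 49*j/9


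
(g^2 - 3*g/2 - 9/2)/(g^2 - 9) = (g + 3/2)/(g + 3)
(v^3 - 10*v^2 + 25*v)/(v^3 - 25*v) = (v - 5)/(v + 5)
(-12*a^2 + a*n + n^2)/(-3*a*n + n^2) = (4*a + n)/n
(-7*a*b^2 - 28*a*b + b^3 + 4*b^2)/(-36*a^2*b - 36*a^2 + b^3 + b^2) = b*(7*a*b + 28*a - b^2 - 4*b)/(36*a^2*b + 36*a^2 - b^3 - b^2)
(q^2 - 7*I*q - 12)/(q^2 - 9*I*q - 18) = (q - 4*I)/(q - 6*I)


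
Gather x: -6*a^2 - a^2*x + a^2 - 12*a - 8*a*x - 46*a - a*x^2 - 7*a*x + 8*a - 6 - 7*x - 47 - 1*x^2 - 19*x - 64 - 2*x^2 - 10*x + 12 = -5*a^2 - 50*a + x^2*(-a - 3) + x*(-a^2 - 15*a - 36) - 105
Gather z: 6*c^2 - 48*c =6*c^2 - 48*c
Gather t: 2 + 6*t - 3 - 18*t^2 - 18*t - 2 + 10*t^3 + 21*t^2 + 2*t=10*t^3 + 3*t^2 - 10*t - 3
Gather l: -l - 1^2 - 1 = -l - 2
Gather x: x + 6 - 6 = x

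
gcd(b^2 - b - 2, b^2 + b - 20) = 1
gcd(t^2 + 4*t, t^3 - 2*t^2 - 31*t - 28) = t + 4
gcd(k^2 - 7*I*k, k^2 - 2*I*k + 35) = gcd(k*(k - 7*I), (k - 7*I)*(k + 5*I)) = k - 7*I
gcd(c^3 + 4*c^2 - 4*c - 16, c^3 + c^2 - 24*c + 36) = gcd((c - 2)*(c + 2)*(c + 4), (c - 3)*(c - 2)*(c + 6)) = c - 2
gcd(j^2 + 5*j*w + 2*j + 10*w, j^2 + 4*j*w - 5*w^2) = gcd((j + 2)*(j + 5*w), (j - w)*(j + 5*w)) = j + 5*w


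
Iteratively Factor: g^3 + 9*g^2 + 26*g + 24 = (g + 2)*(g^2 + 7*g + 12) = (g + 2)*(g + 4)*(g + 3)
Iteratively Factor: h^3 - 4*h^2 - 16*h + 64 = (h - 4)*(h^2 - 16) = (h - 4)*(h + 4)*(h - 4)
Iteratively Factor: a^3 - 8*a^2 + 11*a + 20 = (a - 4)*(a^2 - 4*a - 5) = (a - 4)*(a + 1)*(a - 5)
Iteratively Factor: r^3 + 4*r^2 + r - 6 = (r - 1)*(r^2 + 5*r + 6) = (r - 1)*(r + 3)*(r + 2)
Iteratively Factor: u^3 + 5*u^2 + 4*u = (u + 1)*(u^2 + 4*u) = u*(u + 1)*(u + 4)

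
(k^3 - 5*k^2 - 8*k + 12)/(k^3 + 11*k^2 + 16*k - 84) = (k^3 - 5*k^2 - 8*k + 12)/(k^3 + 11*k^2 + 16*k - 84)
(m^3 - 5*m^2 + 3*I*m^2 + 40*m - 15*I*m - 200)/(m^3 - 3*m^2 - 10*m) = (m^2 + 3*I*m + 40)/(m*(m + 2))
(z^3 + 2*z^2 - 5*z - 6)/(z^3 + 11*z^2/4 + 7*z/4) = 4*(z^2 + z - 6)/(z*(4*z + 7))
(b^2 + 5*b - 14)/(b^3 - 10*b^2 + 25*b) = (b^2 + 5*b - 14)/(b*(b^2 - 10*b + 25))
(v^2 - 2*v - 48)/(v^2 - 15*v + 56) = (v + 6)/(v - 7)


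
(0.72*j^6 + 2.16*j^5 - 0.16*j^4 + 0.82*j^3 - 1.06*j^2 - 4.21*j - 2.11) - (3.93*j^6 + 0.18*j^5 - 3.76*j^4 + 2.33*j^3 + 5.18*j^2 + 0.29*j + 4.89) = -3.21*j^6 + 1.98*j^5 + 3.6*j^4 - 1.51*j^3 - 6.24*j^2 - 4.5*j - 7.0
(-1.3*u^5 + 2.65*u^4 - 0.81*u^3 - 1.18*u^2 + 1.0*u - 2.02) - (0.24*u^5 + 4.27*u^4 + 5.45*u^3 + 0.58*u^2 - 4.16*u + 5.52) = -1.54*u^5 - 1.62*u^4 - 6.26*u^3 - 1.76*u^2 + 5.16*u - 7.54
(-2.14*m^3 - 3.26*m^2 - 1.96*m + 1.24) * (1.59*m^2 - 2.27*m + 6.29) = -3.4026*m^5 - 0.3256*m^4 - 9.1768*m^3 - 14.0846*m^2 - 15.1432*m + 7.7996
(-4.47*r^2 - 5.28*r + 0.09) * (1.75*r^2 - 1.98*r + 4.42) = -7.8225*r^4 - 0.3894*r^3 - 9.1455*r^2 - 23.5158*r + 0.3978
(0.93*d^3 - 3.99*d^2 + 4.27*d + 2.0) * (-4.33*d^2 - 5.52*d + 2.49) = -4.0269*d^5 + 12.1431*d^4 + 5.8514*d^3 - 42.1655*d^2 - 0.4077*d + 4.98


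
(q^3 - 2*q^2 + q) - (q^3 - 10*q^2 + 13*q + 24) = 8*q^2 - 12*q - 24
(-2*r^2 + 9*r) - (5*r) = -2*r^2 + 4*r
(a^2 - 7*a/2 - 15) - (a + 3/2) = a^2 - 9*a/2 - 33/2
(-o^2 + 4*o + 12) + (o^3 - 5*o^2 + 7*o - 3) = o^3 - 6*o^2 + 11*o + 9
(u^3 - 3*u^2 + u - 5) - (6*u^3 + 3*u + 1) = -5*u^3 - 3*u^2 - 2*u - 6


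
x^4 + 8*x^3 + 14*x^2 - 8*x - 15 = (x - 1)*(x + 1)*(x + 3)*(x + 5)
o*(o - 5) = o^2 - 5*o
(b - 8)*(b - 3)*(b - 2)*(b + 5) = b^4 - 8*b^3 - 19*b^2 + 182*b - 240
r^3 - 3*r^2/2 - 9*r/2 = r*(r - 3)*(r + 3/2)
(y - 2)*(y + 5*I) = y^2 - 2*y + 5*I*y - 10*I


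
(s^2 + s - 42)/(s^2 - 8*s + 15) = (s^2 + s - 42)/(s^2 - 8*s + 15)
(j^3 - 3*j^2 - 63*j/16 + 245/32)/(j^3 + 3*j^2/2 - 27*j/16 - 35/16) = (j - 7/2)/(j + 1)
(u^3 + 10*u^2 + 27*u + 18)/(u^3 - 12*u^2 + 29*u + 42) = (u^2 + 9*u + 18)/(u^2 - 13*u + 42)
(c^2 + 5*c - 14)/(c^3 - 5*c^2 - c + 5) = (c^2 + 5*c - 14)/(c^3 - 5*c^2 - c + 5)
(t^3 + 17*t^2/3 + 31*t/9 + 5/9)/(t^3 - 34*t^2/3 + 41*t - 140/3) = (9*t^3 + 51*t^2 + 31*t + 5)/(3*(3*t^3 - 34*t^2 + 123*t - 140))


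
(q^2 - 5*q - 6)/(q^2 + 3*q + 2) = (q - 6)/(q + 2)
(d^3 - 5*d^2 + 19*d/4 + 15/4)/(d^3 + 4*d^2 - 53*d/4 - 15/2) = (d - 3)/(d + 6)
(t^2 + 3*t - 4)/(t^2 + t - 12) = (t - 1)/(t - 3)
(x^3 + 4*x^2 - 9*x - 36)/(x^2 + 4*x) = x - 9/x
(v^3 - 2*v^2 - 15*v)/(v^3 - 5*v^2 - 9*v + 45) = v/(v - 3)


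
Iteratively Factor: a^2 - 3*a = (a)*(a - 3)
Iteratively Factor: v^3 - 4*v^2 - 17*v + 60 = (v - 5)*(v^2 + v - 12) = (v - 5)*(v - 3)*(v + 4)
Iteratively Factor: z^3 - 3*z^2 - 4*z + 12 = (z - 2)*(z^2 - z - 6) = (z - 2)*(z + 2)*(z - 3)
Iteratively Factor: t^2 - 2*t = (t - 2)*(t)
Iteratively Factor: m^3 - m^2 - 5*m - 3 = (m - 3)*(m^2 + 2*m + 1) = (m - 3)*(m + 1)*(m + 1)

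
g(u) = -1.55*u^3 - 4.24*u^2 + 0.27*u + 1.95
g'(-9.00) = -300.06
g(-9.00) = 786.03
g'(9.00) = -452.70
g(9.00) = -1469.01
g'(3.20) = -74.48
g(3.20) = -91.39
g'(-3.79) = -34.38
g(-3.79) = 24.40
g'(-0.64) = 3.79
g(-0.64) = 0.45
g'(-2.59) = -8.96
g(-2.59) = -0.26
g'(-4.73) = -63.65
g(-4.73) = 69.84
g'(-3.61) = -29.72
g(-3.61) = 18.64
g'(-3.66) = -30.98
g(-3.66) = 20.16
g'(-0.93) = 4.13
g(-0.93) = -0.72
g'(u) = -4.65*u^2 - 8.48*u + 0.27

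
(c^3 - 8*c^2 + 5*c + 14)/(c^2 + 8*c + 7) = (c^2 - 9*c + 14)/(c + 7)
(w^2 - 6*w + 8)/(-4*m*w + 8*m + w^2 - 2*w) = (w - 4)/(-4*m + w)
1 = 1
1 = 1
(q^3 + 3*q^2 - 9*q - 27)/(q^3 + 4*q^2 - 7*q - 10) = (q^3 + 3*q^2 - 9*q - 27)/(q^3 + 4*q^2 - 7*q - 10)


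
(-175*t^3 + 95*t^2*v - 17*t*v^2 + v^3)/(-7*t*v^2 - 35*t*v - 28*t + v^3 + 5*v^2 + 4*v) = (25*t^2 - 10*t*v + v^2)/(v^2 + 5*v + 4)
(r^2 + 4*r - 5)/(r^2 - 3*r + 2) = (r + 5)/(r - 2)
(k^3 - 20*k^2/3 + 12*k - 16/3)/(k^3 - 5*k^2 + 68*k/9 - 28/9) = 3*(k - 4)/(3*k - 7)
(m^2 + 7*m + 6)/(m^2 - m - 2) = (m + 6)/(m - 2)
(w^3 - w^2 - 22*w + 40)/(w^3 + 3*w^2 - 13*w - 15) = (w^2 - 6*w + 8)/(w^2 - 2*w - 3)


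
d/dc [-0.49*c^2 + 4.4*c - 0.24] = 4.4 - 0.98*c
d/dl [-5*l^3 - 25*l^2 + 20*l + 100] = -15*l^2 - 50*l + 20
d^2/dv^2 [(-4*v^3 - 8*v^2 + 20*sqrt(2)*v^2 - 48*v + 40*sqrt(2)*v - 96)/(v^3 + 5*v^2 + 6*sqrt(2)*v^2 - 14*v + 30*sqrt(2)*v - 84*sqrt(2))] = 8*(3*v^6 + 11*sqrt(2)*v^6 - 78*v^5 + 120*sqrt(2)*v^5 - 948*v^4 - 180*sqrt(2)*v^4 - 2476*sqrt(2)*v^3 + 1104*v^3 - 3456*sqrt(2)*v^2 + 25776*v^2 - 74304*v + 4320*sqrt(2)*v - 184320 + 145152*sqrt(2))/(v^9 + 15*v^8 + 18*sqrt(2)*v^8 + 249*v^7 + 270*sqrt(2)*v^7 + 1026*sqrt(2)*v^6 + 2945*v^6 + 1170*sqrt(2)*v^5 + 6666*v^5 - 60780*v^4 + 5940*sqrt(2)*v^4 - 74520*sqrt(2)*v^3 - 102536*v^3 - 248976*sqrt(2)*v^2 + 635040*v^2 - 592704*v + 1270080*sqrt(2)*v - 1185408*sqrt(2))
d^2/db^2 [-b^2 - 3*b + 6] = -2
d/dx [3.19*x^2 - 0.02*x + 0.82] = 6.38*x - 0.02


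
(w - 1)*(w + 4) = w^2 + 3*w - 4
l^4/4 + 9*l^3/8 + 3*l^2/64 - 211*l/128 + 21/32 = (l/4 + 1)*(l - 3/4)*(l - 1/2)*(l + 7/4)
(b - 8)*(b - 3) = b^2 - 11*b + 24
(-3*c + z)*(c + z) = -3*c^2 - 2*c*z + z^2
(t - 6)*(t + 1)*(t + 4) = t^3 - t^2 - 26*t - 24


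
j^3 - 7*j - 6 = (j - 3)*(j + 1)*(j + 2)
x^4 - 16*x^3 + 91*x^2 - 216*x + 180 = (x - 6)*(x - 5)*(x - 3)*(x - 2)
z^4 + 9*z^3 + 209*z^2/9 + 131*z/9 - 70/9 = (z - 1/3)*(z + 2)*(z + 7/3)*(z + 5)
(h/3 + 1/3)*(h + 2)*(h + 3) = h^3/3 + 2*h^2 + 11*h/3 + 2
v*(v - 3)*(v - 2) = v^3 - 5*v^2 + 6*v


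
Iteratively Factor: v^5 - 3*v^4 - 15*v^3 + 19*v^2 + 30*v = (v - 2)*(v^4 - v^3 - 17*v^2 - 15*v) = v*(v - 2)*(v^3 - v^2 - 17*v - 15) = v*(v - 2)*(v + 1)*(v^2 - 2*v - 15) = v*(v - 5)*(v - 2)*(v + 1)*(v + 3)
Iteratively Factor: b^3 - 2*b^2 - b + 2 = (b - 2)*(b^2 - 1) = (b - 2)*(b + 1)*(b - 1)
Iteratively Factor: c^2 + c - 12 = (c + 4)*(c - 3)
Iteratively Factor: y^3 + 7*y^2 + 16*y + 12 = (y + 2)*(y^2 + 5*y + 6) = (y + 2)^2*(y + 3)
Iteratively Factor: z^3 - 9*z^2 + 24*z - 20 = (z - 5)*(z^2 - 4*z + 4) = (z - 5)*(z - 2)*(z - 2)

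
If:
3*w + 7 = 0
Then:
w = -7/3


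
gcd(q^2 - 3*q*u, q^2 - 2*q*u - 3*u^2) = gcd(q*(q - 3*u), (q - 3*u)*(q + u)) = q - 3*u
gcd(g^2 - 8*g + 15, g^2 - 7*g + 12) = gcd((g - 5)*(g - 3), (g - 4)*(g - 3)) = g - 3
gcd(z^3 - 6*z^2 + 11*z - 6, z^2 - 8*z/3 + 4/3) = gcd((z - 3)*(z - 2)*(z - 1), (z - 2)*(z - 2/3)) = z - 2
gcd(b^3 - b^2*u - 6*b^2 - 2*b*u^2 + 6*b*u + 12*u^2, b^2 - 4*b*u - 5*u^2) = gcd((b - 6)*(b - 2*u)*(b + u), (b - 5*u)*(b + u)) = b + u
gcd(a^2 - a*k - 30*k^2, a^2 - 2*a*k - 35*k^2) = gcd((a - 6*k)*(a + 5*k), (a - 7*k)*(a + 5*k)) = a + 5*k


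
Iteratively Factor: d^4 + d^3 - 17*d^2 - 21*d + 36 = (d - 1)*(d^3 + 2*d^2 - 15*d - 36) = (d - 1)*(d + 3)*(d^2 - d - 12) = (d - 1)*(d + 3)^2*(d - 4)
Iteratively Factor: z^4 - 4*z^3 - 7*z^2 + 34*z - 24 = (z - 4)*(z^3 - 7*z + 6) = (z - 4)*(z + 3)*(z^2 - 3*z + 2) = (z - 4)*(z - 1)*(z + 3)*(z - 2)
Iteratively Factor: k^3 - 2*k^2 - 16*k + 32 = (k - 4)*(k^2 + 2*k - 8) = (k - 4)*(k - 2)*(k + 4)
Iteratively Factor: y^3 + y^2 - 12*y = (y)*(y^2 + y - 12) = y*(y + 4)*(y - 3)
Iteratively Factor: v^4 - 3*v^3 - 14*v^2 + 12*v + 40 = (v + 2)*(v^3 - 5*v^2 - 4*v + 20) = (v - 5)*(v + 2)*(v^2 - 4) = (v - 5)*(v - 2)*(v + 2)*(v + 2)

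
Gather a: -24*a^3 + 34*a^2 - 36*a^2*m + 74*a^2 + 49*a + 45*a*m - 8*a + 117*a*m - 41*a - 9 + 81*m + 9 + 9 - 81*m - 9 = -24*a^3 + a^2*(108 - 36*m) + 162*a*m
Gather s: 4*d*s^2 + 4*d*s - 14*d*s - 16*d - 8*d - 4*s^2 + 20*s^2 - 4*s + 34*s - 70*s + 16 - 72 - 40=-24*d + s^2*(4*d + 16) + s*(-10*d - 40) - 96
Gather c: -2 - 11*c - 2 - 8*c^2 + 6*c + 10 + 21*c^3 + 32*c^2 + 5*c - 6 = 21*c^3 + 24*c^2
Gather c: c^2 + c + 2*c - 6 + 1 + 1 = c^2 + 3*c - 4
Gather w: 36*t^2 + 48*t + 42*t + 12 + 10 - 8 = 36*t^2 + 90*t + 14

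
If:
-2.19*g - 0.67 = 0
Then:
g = -0.31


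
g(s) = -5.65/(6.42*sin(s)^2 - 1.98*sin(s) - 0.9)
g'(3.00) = 0.85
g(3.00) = 5.37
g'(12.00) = -10.46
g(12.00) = -2.81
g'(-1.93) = 0.64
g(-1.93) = -0.86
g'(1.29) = 1.66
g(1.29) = -1.81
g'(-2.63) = 15.75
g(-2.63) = -3.51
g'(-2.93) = 639.45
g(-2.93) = 28.11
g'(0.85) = 18.71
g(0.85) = -4.57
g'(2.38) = -44.98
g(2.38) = -7.14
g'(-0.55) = -11.73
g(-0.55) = -2.99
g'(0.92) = 11.17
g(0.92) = -3.56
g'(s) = -5.65*(-12.84*sin(s)*cos(s) + 1.98*cos(s))/(6.42*sin(s)^2 - 1.98*sin(s) - 0.9)^2 = (72.546*sin(s) - 11.187)*cos(s)/(-6.42*sin(s)^2 + 1.98*sin(s) + 0.9)^2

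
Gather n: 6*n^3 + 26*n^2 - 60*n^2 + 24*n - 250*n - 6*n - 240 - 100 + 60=6*n^3 - 34*n^2 - 232*n - 280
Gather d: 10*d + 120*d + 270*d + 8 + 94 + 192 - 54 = 400*d + 240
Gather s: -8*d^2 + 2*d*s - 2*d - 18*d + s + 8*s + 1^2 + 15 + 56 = -8*d^2 - 20*d + s*(2*d + 9) + 72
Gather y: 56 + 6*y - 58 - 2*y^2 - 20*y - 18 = -2*y^2 - 14*y - 20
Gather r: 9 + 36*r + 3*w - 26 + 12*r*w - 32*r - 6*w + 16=r*(12*w + 4) - 3*w - 1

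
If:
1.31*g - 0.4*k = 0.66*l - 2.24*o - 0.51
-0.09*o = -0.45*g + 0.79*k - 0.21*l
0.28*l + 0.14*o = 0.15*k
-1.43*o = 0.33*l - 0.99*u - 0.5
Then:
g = -4.20871132780435*u - 3.07015981591224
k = -3.14730285318011*u - 2.24321491615181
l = -2.29727967816808*u - 1.55609711890052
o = 1.22244915650033*u + 0.708749684781238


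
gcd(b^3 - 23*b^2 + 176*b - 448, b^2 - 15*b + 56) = b^2 - 15*b + 56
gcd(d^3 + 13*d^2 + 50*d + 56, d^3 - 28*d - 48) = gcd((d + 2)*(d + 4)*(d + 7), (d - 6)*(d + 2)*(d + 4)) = d^2 + 6*d + 8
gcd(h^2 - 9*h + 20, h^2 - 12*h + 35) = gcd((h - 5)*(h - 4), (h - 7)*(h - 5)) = h - 5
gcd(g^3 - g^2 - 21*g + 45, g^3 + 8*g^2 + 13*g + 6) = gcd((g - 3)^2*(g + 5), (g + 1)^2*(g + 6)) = 1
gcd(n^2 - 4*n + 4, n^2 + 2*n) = 1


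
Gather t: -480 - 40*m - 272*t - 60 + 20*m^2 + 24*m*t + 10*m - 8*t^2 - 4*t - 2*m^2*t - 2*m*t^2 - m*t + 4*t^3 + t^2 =20*m^2 - 30*m + 4*t^3 + t^2*(-2*m - 7) + t*(-2*m^2 + 23*m - 276) - 540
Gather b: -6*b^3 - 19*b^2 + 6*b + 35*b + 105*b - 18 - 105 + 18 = -6*b^3 - 19*b^2 + 146*b - 105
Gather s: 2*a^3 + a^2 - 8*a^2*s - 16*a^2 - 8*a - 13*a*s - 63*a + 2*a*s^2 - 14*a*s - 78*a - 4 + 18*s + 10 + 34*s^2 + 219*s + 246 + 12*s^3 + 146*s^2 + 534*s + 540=2*a^3 - 15*a^2 - 149*a + 12*s^3 + s^2*(2*a + 180) + s*(-8*a^2 - 27*a + 771) + 792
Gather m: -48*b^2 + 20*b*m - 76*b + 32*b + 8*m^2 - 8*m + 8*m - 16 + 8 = -48*b^2 + 20*b*m - 44*b + 8*m^2 - 8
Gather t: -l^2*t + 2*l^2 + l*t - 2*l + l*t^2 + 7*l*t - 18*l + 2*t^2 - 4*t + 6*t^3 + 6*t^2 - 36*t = 2*l^2 - 20*l + 6*t^3 + t^2*(l + 8) + t*(-l^2 + 8*l - 40)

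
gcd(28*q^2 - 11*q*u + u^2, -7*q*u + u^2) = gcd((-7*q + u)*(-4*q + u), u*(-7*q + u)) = 7*q - u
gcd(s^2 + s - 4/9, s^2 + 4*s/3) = s + 4/3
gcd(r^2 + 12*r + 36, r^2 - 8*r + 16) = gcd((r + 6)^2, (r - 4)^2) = 1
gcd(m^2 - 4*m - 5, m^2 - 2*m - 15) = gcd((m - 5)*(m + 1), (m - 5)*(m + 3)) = m - 5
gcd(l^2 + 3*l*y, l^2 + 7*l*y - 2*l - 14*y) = 1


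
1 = 1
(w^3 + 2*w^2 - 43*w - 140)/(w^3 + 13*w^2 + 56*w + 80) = (w - 7)/(w + 4)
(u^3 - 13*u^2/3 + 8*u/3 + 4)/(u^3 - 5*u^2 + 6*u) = (u + 2/3)/u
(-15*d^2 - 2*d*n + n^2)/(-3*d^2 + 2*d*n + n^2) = (5*d - n)/(d - n)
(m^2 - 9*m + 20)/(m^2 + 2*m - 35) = (m - 4)/(m + 7)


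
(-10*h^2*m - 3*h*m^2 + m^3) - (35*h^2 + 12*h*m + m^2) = -10*h^2*m - 35*h^2 - 3*h*m^2 - 12*h*m + m^3 - m^2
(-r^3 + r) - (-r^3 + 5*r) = -4*r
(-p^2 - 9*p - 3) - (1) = -p^2 - 9*p - 4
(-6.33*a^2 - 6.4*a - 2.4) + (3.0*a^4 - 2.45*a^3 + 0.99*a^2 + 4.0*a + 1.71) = 3.0*a^4 - 2.45*a^3 - 5.34*a^2 - 2.4*a - 0.69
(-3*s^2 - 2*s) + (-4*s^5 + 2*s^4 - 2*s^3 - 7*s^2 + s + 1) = -4*s^5 + 2*s^4 - 2*s^3 - 10*s^2 - s + 1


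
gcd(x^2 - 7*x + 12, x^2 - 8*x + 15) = x - 3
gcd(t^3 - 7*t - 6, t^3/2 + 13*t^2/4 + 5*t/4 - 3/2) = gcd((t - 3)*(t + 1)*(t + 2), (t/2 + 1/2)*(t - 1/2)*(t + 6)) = t + 1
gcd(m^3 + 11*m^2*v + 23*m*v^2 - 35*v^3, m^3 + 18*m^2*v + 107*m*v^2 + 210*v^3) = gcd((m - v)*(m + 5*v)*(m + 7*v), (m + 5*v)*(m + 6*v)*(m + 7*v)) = m^2 + 12*m*v + 35*v^2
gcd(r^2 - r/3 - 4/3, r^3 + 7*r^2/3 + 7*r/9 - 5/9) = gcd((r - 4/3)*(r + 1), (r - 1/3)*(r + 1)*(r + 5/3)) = r + 1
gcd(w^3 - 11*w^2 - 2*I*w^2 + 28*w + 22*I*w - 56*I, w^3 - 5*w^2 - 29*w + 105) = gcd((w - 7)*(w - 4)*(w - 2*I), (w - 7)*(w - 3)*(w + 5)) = w - 7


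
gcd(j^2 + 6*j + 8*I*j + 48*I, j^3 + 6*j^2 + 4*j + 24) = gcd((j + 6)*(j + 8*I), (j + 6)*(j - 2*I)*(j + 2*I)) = j + 6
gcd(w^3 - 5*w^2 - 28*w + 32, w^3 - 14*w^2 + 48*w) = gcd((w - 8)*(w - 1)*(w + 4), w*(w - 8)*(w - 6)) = w - 8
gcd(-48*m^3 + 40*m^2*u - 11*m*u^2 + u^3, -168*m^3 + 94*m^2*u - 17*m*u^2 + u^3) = -4*m + u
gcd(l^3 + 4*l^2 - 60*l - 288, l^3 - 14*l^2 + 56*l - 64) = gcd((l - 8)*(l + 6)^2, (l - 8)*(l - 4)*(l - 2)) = l - 8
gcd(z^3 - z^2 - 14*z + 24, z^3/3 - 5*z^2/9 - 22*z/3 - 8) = 1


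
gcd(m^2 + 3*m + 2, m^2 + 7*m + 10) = m + 2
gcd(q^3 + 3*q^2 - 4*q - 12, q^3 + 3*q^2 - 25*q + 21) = 1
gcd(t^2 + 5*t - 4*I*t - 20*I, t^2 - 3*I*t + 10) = 1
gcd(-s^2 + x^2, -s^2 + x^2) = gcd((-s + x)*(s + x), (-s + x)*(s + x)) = -s^2 + x^2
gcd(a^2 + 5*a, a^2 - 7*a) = a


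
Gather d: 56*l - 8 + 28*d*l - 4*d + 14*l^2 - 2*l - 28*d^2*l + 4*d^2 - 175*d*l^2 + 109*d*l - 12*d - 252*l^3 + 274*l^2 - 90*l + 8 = d^2*(4 - 28*l) + d*(-175*l^2 + 137*l - 16) - 252*l^3 + 288*l^2 - 36*l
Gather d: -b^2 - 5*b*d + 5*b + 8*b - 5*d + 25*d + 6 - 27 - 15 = -b^2 + 13*b + d*(20 - 5*b) - 36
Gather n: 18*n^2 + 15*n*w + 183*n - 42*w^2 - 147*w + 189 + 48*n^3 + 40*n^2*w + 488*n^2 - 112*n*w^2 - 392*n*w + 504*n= 48*n^3 + n^2*(40*w + 506) + n*(-112*w^2 - 377*w + 687) - 42*w^2 - 147*w + 189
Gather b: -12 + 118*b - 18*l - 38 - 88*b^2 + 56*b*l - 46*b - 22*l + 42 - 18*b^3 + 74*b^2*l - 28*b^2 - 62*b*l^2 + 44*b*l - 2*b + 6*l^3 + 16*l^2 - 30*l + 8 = -18*b^3 + b^2*(74*l - 116) + b*(-62*l^2 + 100*l + 70) + 6*l^3 + 16*l^2 - 70*l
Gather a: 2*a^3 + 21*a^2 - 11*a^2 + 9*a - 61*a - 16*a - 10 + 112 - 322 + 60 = 2*a^3 + 10*a^2 - 68*a - 160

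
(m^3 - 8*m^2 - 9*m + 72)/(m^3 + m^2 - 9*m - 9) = (m - 8)/(m + 1)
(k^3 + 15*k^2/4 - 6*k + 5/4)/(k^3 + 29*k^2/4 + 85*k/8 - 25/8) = 2*(k - 1)/(2*k + 5)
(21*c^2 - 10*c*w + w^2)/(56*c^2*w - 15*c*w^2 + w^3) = (-3*c + w)/(w*(-8*c + w))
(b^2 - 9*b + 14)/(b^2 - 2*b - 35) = (b - 2)/(b + 5)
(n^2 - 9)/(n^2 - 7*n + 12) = (n + 3)/(n - 4)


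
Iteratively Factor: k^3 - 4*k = (k + 2)*(k^2 - 2*k) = (k - 2)*(k + 2)*(k)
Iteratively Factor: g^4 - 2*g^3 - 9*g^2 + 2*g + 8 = (g + 2)*(g^3 - 4*g^2 - g + 4) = (g - 4)*(g + 2)*(g^2 - 1) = (g - 4)*(g - 1)*(g + 2)*(g + 1)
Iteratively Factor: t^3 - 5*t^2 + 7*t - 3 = (t - 1)*(t^2 - 4*t + 3) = (t - 3)*(t - 1)*(t - 1)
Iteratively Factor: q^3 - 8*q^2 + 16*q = (q - 4)*(q^2 - 4*q) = (q - 4)^2*(q)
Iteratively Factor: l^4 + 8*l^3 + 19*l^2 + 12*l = (l + 1)*(l^3 + 7*l^2 + 12*l) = (l + 1)*(l + 4)*(l^2 + 3*l) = l*(l + 1)*(l + 4)*(l + 3)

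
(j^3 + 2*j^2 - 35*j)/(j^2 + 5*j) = (j^2 + 2*j - 35)/(j + 5)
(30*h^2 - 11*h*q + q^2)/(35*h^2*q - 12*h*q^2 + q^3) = (-6*h + q)/(q*(-7*h + q))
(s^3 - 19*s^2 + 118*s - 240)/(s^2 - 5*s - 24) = (s^2 - 11*s + 30)/(s + 3)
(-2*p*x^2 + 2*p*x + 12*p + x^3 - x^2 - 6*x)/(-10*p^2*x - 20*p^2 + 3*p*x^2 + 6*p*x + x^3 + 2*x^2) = (x - 3)/(5*p + x)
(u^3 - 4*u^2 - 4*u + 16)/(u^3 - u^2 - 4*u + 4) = (u - 4)/(u - 1)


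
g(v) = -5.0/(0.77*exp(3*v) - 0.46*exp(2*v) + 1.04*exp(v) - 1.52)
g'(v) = -5.0*(-2.31*exp(3*v) + 0.92*exp(2*v) - 1.04*exp(v))/(0.77*exp(3*v) - 0.46*exp(2*v) + 1.04*exp(v) - 1.52)^2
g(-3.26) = 3.38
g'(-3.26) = 0.09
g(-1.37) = 3.93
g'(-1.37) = 0.75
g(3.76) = -0.00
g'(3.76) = 0.00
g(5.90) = -0.00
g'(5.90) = 0.00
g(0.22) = -9.07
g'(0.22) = 71.30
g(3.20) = -0.00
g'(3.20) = 0.00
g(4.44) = -0.00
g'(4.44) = 0.00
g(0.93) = -0.47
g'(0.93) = 1.50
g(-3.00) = 3.40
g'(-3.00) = 0.12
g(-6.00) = 3.30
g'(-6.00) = 0.01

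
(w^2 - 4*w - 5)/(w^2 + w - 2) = (w^2 - 4*w - 5)/(w^2 + w - 2)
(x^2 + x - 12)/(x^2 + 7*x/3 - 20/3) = 3*(x - 3)/(3*x - 5)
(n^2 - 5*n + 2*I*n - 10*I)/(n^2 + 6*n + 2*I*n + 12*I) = (n - 5)/(n + 6)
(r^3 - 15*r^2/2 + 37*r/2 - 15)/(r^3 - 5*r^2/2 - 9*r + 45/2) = (r - 2)/(r + 3)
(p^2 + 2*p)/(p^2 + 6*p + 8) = p/(p + 4)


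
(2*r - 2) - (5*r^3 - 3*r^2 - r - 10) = -5*r^3 + 3*r^2 + 3*r + 8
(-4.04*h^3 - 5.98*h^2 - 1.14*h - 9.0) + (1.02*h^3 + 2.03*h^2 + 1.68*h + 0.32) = -3.02*h^3 - 3.95*h^2 + 0.54*h - 8.68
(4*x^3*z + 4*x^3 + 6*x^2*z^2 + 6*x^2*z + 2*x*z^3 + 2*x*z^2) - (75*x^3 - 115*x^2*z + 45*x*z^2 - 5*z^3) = 4*x^3*z - 71*x^3 + 6*x^2*z^2 + 121*x^2*z + 2*x*z^3 - 43*x*z^2 + 5*z^3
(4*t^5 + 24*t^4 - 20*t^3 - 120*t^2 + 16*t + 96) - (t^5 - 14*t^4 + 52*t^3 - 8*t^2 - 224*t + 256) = 3*t^5 + 38*t^4 - 72*t^3 - 112*t^2 + 240*t - 160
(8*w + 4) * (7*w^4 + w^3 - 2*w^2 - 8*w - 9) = 56*w^5 + 36*w^4 - 12*w^3 - 72*w^2 - 104*w - 36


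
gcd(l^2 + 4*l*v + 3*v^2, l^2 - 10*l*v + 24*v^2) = 1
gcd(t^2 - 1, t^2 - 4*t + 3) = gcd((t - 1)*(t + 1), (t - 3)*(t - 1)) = t - 1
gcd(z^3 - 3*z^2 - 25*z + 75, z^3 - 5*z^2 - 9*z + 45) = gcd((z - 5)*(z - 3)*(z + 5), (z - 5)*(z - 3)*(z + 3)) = z^2 - 8*z + 15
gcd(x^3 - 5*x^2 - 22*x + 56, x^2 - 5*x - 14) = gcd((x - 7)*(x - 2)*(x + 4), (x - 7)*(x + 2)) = x - 7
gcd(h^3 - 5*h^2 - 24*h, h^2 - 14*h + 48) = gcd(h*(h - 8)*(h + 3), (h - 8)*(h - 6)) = h - 8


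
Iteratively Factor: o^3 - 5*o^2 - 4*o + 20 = (o - 2)*(o^2 - 3*o - 10) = (o - 2)*(o + 2)*(o - 5)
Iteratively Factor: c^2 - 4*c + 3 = (c - 1)*(c - 3)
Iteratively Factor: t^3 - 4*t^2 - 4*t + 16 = (t - 4)*(t^2 - 4) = (t - 4)*(t - 2)*(t + 2)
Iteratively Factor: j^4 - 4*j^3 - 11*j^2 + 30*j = (j - 2)*(j^3 - 2*j^2 - 15*j) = j*(j - 2)*(j^2 - 2*j - 15) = j*(j - 5)*(j - 2)*(j + 3)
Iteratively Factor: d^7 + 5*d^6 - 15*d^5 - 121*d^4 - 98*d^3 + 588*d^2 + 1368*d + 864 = (d + 2)*(d^6 + 3*d^5 - 21*d^4 - 79*d^3 + 60*d^2 + 468*d + 432) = (d + 2)*(d + 3)*(d^5 - 21*d^3 - 16*d^2 + 108*d + 144) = (d + 2)*(d + 3)^2*(d^4 - 3*d^3 - 12*d^2 + 20*d + 48) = (d - 3)*(d + 2)*(d + 3)^2*(d^3 - 12*d - 16) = (d - 3)*(d + 2)^2*(d + 3)^2*(d^2 - 2*d - 8) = (d - 4)*(d - 3)*(d + 2)^2*(d + 3)^2*(d + 2)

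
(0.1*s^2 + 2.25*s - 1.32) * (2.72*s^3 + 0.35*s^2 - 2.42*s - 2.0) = 0.272*s^5 + 6.155*s^4 - 3.0449*s^3 - 6.107*s^2 - 1.3056*s + 2.64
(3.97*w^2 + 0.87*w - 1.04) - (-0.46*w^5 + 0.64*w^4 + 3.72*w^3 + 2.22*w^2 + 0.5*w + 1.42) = 0.46*w^5 - 0.64*w^4 - 3.72*w^3 + 1.75*w^2 + 0.37*w - 2.46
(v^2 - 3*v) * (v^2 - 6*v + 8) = v^4 - 9*v^3 + 26*v^2 - 24*v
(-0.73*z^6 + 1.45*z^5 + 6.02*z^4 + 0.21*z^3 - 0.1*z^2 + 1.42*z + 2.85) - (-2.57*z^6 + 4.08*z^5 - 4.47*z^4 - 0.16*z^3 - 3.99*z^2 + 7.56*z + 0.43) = 1.84*z^6 - 2.63*z^5 + 10.49*z^4 + 0.37*z^3 + 3.89*z^2 - 6.14*z + 2.42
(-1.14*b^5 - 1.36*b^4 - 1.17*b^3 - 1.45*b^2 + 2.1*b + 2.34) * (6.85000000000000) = -7.809*b^5 - 9.316*b^4 - 8.0145*b^3 - 9.9325*b^2 + 14.385*b + 16.029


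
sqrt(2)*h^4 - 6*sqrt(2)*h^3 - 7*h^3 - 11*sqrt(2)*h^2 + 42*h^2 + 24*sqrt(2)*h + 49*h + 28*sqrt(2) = (h - 7)*(h - 4*sqrt(2))*(h + sqrt(2)/2)*(sqrt(2)*h + sqrt(2))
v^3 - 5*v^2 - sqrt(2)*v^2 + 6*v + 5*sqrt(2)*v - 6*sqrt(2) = (v - 3)*(v - 2)*(v - sqrt(2))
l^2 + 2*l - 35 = (l - 5)*(l + 7)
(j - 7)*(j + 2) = j^2 - 5*j - 14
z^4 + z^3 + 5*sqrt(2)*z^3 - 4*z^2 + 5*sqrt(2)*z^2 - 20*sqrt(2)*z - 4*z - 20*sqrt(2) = (z - 2)*(z + 1)*(z + 2)*(z + 5*sqrt(2))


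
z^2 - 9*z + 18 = (z - 6)*(z - 3)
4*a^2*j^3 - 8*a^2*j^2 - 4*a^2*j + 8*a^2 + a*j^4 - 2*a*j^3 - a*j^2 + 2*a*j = (4*a + j)*(j - 2)*(j - 1)*(a*j + a)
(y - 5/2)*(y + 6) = y^2 + 7*y/2 - 15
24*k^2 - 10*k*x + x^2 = (-6*k + x)*(-4*k + x)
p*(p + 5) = p^2 + 5*p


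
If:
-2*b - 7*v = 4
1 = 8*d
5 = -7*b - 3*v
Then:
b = -23/43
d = 1/8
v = -18/43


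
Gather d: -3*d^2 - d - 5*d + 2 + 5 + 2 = -3*d^2 - 6*d + 9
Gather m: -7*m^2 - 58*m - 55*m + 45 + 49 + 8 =-7*m^2 - 113*m + 102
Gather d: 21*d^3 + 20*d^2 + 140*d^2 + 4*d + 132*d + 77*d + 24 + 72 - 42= 21*d^3 + 160*d^2 + 213*d + 54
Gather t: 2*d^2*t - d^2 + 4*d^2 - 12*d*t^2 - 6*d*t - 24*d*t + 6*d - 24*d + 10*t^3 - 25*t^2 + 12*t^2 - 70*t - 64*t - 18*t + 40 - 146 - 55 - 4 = 3*d^2 - 18*d + 10*t^3 + t^2*(-12*d - 13) + t*(2*d^2 - 30*d - 152) - 165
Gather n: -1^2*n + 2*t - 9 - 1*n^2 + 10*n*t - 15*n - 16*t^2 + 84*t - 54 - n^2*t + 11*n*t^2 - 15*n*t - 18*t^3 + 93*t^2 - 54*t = n^2*(-t - 1) + n*(11*t^2 - 5*t - 16) - 18*t^3 + 77*t^2 + 32*t - 63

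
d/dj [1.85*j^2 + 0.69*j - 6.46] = 3.7*j + 0.69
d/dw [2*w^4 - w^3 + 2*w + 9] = 8*w^3 - 3*w^2 + 2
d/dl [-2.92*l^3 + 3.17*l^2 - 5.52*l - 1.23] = -8.76*l^2 + 6.34*l - 5.52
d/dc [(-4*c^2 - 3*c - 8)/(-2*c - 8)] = 2*(c^2 + 8*c + 1)/(c^2 + 8*c + 16)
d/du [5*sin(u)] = 5*cos(u)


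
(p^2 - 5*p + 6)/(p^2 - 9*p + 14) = (p - 3)/(p - 7)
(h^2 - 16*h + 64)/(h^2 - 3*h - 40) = (h - 8)/(h + 5)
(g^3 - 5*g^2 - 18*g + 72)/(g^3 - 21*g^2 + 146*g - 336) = (g^2 + g - 12)/(g^2 - 15*g + 56)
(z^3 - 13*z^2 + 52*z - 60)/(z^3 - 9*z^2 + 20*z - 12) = (z - 5)/(z - 1)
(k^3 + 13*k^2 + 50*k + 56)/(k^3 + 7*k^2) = 1 + 6/k + 8/k^2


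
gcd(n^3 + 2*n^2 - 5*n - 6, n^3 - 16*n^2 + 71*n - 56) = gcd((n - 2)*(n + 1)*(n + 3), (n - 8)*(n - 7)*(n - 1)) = 1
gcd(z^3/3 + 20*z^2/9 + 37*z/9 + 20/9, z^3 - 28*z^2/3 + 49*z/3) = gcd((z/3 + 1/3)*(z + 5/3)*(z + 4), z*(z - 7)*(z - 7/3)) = 1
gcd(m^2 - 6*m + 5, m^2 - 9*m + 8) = m - 1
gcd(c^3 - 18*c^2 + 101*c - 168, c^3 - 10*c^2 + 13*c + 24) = c^2 - 11*c + 24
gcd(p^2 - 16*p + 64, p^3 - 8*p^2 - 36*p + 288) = p - 8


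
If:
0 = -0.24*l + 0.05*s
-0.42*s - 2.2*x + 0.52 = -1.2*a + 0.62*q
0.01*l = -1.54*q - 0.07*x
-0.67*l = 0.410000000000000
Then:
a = 1.80984848484848*x - 1.45933998836984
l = -0.61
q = 0.00397363830199651 - 0.0454545454545455*x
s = -2.94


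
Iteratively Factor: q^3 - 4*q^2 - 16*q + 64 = (q - 4)*(q^2 - 16) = (q - 4)*(q + 4)*(q - 4)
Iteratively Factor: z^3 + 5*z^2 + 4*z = (z)*(z^2 + 5*z + 4) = z*(z + 1)*(z + 4)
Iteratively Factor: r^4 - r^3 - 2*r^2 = (r - 2)*(r^3 + r^2) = r*(r - 2)*(r^2 + r) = r^2*(r - 2)*(r + 1)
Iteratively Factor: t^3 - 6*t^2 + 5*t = (t - 5)*(t^2 - t) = t*(t - 5)*(t - 1)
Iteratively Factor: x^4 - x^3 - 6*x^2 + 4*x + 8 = (x + 2)*(x^3 - 3*x^2 + 4) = (x - 2)*(x + 2)*(x^2 - x - 2) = (x - 2)^2*(x + 2)*(x + 1)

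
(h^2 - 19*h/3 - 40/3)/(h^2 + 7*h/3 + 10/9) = 3*(h - 8)/(3*h + 2)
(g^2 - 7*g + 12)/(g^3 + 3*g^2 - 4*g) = (g^2 - 7*g + 12)/(g*(g^2 + 3*g - 4))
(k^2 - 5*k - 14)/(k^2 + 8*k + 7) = (k^2 - 5*k - 14)/(k^2 + 8*k + 7)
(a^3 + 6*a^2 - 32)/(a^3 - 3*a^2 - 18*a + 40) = (a + 4)/(a - 5)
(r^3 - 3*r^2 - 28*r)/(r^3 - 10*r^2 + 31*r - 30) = r*(r^2 - 3*r - 28)/(r^3 - 10*r^2 + 31*r - 30)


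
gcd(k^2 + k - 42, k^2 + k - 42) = k^2 + k - 42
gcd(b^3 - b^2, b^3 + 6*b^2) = b^2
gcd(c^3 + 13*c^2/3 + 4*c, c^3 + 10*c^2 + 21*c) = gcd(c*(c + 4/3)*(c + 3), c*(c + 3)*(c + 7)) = c^2 + 3*c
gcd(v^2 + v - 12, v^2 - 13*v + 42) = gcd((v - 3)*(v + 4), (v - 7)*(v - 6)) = 1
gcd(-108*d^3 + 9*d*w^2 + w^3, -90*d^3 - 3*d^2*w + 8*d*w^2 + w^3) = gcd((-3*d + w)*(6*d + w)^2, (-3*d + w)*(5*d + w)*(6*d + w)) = -18*d^2 + 3*d*w + w^2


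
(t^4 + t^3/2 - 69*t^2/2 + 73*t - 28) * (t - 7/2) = t^5 - 3*t^4 - 145*t^3/4 + 775*t^2/4 - 567*t/2 + 98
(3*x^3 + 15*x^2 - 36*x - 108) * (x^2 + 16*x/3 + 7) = 3*x^5 + 31*x^4 + 65*x^3 - 195*x^2 - 828*x - 756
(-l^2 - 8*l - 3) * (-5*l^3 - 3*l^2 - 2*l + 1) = 5*l^5 + 43*l^4 + 41*l^3 + 24*l^2 - 2*l - 3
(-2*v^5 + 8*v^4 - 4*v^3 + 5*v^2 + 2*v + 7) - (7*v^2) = -2*v^5 + 8*v^4 - 4*v^3 - 2*v^2 + 2*v + 7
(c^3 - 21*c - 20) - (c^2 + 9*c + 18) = c^3 - c^2 - 30*c - 38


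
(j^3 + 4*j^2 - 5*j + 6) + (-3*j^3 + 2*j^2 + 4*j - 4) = -2*j^3 + 6*j^2 - j + 2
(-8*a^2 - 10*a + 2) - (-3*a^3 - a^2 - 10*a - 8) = 3*a^3 - 7*a^2 + 10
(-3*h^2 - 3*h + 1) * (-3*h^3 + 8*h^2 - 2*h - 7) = 9*h^5 - 15*h^4 - 21*h^3 + 35*h^2 + 19*h - 7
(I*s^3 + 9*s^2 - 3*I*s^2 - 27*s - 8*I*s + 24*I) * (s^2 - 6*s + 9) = I*s^5 + 9*s^4 - 9*I*s^4 - 81*s^3 + 19*I*s^3 + 243*s^2 + 45*I*s^2 - 243*s - 216*I*s + 216*I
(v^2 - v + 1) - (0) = v^2 - v + 1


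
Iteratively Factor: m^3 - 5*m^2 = (m)*(m^2 - 5*m) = m*(m - 5)*(m)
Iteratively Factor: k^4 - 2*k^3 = (k - 2)*(k^3) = k*(k - 2)*(k^2) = k^2*(k - 2)*(k)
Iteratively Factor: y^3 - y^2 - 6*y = (y)*(y^2 - y - 6) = y*(y - 3)*(y + 2)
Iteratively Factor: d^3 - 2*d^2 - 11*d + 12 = (d + 3)*(d^2 - 5*d + 4) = (d - 4)*(d + 3)*(d - 1)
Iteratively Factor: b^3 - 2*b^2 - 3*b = (b - 3)*(b^2 + b) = (b - 3)*(b + 1)*(b)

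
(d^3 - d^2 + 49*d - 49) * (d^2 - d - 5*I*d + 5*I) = d^5 - 2*d^4 - 5*I*d^4 + 50*d^3 + 10*I*d^3 - 98*d^2 - 250*I*d^2 + 49*d + 490*I*d - 245*I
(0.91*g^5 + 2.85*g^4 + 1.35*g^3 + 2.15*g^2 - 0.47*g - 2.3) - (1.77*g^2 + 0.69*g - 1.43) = 0.91*g^5 + 2.85*g^4 + 1.35*g^3 + 0.38*g^2 - 1.16*g - 0.87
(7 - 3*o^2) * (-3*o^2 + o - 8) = 9*o^4 - 3*o^3 + 3*o^2 + 7*o - 56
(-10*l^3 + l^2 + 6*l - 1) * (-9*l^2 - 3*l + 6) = 90*l^5 + 21*l^4 - 117*l^3 - 3*l^2 + 39*l - 6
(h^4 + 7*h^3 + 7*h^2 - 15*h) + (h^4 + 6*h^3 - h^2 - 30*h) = 2*h^4 + 13*h^3 + 6*h^2 - 45*h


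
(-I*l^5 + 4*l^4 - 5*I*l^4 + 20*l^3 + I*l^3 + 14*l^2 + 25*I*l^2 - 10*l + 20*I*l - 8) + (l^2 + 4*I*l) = -I*l^5 + 4*l^4 - 5*I*l^4 + 20*l^3 + I*l^3 + 15*l^2 + 25*I*l^2 - 10*l + 24*I*l - 8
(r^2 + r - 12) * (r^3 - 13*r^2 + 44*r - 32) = r^5 - 12*r^4 + 19*r^3 + 168*r^2 - 560*r + 384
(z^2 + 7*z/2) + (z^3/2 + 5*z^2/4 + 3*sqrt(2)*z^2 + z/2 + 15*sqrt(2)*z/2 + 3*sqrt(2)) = z^3/2 + 9*z^2/4 + 3*sqrt(2)*z^2 + 4*z + 15*sqrt(2)*z/2 + 3*sqrt(2)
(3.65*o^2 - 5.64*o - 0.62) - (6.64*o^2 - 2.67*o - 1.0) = -2.99*o^2 - 2.97*o + 0.38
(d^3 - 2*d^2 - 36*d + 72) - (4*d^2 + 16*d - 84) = d^3 - 6*d^2 - 52*d + 156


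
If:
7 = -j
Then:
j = -7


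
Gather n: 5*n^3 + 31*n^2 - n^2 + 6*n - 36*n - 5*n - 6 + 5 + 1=5*n^3 + 30*n^2 - 35*n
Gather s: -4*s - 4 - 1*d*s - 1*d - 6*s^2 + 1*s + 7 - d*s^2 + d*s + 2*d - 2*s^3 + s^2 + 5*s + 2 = d - 2*s^3 + s^2*(-d - 5) + 2*s + 5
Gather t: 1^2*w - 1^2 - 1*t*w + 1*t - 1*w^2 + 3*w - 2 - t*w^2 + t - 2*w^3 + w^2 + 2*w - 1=t*(-w^2 - w + 2) - 2*w^3 + 6*w - 4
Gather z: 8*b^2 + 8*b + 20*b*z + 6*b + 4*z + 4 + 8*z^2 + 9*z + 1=8*b^2 + 14*b + 8*z^2 + z*(20*b + 13) + 5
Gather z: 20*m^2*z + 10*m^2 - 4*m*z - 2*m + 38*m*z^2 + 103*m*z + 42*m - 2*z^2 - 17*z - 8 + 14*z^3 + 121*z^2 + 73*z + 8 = 10*m^2 + 40*m + 14*z^3 + z^2*(38*m + 119) + z*(20*m^2 + 99*m + 56)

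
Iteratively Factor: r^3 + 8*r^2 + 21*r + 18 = (r + 3)*(r^2 + 5*r + 6) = (r + 3)^2*(r + 2)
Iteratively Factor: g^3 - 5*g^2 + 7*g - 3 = (g - 3)*(g^2 - 2*g + 1) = (g - 3)*(g - 1)*(g - 1)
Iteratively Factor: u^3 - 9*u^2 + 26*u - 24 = (u - 2)*(u^2 - 7*u + 12) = (u - 3)*(u - 2)*(u - 4)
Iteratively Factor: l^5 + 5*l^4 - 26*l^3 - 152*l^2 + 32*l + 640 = (l - 2)*(l^4 + 7*l^3 - 12*l^2 - 176*l - 320) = (l - 2)*(l + 4)*(l^3 + 3*l^2 - 24*l - 80) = (l - 5)*(l - 2)*(l + 4)*(l^2 + 8*l + 16) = (l - 5)*(l - 2)*(l + 4)^2*(l + 4)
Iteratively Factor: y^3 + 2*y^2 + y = (y)*(y^2 + 2*y + 1) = y*(y + 1)*(y + 1)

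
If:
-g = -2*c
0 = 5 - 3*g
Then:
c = 5/6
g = 5/3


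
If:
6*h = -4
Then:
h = -2/3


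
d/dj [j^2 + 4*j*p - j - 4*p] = 2*j + 4*p - 1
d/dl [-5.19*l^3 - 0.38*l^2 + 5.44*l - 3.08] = -15.57*l^2 - 0.76*l + 5.44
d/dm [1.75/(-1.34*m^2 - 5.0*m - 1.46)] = (4.69*m + 8.75)/(1.34*m^2 + 5.0*m + 1.46)^2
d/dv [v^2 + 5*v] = 2*v + 5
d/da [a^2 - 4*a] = 2*a - 4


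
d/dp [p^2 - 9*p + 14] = 2*p - 9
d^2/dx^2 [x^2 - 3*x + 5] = 2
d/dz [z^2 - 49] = 2*z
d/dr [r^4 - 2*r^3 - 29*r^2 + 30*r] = 4*r^3 - 6*r^2 - 58*r + 30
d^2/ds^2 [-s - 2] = 0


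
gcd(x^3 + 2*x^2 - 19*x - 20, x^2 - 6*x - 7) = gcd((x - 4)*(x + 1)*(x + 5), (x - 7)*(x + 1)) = x + 1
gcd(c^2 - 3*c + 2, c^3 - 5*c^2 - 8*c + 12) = c - 1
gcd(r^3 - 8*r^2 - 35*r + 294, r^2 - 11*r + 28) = r - 7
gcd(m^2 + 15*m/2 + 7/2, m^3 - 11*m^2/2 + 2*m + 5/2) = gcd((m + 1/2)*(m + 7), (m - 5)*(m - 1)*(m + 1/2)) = m + 1/2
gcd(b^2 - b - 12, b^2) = 1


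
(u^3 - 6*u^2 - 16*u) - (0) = u^3 - 6*u^2 - 16*u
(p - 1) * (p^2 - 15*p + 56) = p^3 - 16*p^2 + 71*p - 56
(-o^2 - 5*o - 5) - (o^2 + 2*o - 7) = -2*o^2 - 7*o + 2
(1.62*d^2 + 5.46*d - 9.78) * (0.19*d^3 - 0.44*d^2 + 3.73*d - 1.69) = 0.3078*d^5 + 0.3246*d^4 + 1.782*d^3 + 21.9312*d^2 - 45.7068*d + 16.5282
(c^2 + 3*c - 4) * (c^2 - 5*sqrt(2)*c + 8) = c^4 - 5*sqrt(2)*c^3 + 3*c^3 - 15*sqrt(2)*c^2 + 4*c^2 + 24*c + 20*sqrt(2)*c - 32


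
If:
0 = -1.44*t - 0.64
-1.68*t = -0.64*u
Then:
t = -0.44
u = -1.17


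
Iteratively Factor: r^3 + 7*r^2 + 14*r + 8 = (r + 4)*(r^2 + 3*r + 2) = (r + 1)*(r + 4)*(r + 2)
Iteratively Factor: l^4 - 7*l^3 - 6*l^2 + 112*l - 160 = (l - 2)*(l^3 - 5*l^2 - 16*l + 80) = (l - 5)*(l - 2)*(l^2 - 16) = (l - 5)*(l - 4)*(l - 2)*(l + 4)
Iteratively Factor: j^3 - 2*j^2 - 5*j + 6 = (j - 3)*(j^2 + j - 2) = (j - 3)*(j + 2)*(j - 1)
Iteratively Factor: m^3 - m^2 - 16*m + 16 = (m + 4)*(m^2 - 5*m + 4) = (m - 4)*(m + 4)*(m - 1)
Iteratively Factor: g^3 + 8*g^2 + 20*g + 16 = (g + 4)*(g^2 + 4*g + 4) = (g + 2)*(g + 4)*(g + 2)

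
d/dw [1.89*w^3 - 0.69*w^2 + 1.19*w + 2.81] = 5.67*w^2 - 1.38*w + 1.19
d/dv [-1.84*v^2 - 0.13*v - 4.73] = -3.68*v - 0.13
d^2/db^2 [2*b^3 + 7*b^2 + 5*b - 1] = 12*b + 14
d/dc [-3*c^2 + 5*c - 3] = 5 - 6*c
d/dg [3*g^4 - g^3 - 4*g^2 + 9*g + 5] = 12*g^3 - 3*g^2 - 8*g + 9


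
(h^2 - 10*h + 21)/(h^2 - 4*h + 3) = (h - 7)/(h - 1)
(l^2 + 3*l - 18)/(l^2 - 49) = (l^2 + 3*l - 18)/(l^2 - 49)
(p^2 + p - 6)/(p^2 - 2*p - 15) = (p - 2)/(p - 5)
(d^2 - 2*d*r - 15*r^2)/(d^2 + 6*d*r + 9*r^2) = (d - 5*r)/(d + 3*r)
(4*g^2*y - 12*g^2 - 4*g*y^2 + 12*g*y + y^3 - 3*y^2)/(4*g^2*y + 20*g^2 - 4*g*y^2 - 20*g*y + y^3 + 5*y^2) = (y - 3)/(y + 5)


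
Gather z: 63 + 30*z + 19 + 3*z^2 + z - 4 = 3*z^2 + 31*z + 78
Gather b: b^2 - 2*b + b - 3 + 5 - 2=b^2 - b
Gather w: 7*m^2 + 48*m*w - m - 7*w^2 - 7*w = 7*m^2 - m - 7*w^2 + w*(48*m - 7)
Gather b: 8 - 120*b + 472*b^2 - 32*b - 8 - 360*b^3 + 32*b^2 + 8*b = -360*b^3 + 504*b^2 - 144*b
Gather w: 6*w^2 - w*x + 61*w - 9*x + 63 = 6*w^2 + w*(61 - x) - 9*x + 63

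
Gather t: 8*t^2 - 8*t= 8*t^2 - 8*t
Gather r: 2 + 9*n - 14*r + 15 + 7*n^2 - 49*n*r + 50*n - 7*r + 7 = 7*n^2 + 59*n + r*(-49*n - 21) + 24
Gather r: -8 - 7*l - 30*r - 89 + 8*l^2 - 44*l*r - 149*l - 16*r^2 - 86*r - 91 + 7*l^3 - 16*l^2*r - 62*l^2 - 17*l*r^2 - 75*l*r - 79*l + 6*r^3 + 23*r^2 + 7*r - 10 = 7*l^3 - 54*l^2 - 235*l + 6*r^3 + r^2*(7 - 17*l) + r*(-16*l^2 - 119*l - 109) - 198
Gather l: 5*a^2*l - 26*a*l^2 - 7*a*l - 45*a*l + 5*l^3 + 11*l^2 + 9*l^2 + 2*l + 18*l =5*l^3 + l^2*(20 - 26*a) + l*(5*a^2 - 52*a + 20)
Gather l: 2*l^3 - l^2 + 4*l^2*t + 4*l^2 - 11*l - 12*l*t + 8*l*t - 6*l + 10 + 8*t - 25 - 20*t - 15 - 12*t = 2*l^3 + l^2*(4*t + 3) + l*(-4*t - 17) - 24*t - 30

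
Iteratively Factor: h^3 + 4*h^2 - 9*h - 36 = (h - 3)*(h^2 + 7*h + 12) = (h - 3)*(h + 4)*(h + 3)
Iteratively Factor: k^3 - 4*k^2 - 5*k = (k - 5)*(k^2 + k) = (k - 5)*(k + 1)*(k)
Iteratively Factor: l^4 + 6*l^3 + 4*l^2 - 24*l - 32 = (l + 4)*(l^3 + 2*l^2 - 4*l - 8) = (l - 2)*(l + 4)*(l^2 + 4*l + 4) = (l - 2)*(l + 2)*(l + 4)*(l + 2)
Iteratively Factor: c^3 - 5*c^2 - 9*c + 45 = (c - 3)*(c^2 - 2*c - 15) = (c - 5)*(c - 3)*(c + 3)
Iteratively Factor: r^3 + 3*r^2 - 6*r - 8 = (r + 4)*(r^2 - r - 2) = (r + 1)*(r + 4)*(r - 2)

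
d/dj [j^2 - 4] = 2*j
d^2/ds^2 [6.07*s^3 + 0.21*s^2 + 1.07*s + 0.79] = 36.42*s + 0.42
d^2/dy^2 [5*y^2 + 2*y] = 10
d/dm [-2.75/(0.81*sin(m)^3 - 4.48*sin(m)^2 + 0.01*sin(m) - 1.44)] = (6.6825*sin(m)^2 - 24.64*sin(m) + 0.0275)*cos(m)/(0.81*sin(m)^3 - 4.48*sin(m)^2 + 0.01*sin(m) - 1.44)^2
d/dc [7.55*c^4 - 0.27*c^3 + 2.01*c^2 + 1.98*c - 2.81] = 30.2*c^3 - 0.81*c^2 + 4.02*c + 1.98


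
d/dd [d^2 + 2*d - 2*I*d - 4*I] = 2*d + 2 - 2*I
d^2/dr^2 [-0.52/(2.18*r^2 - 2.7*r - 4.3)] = (-4.942496*r^2 + 6.12144*r + 0.52*(4.36*r - 2.7)*(8.72*r - 5.4) + 9.74896)/(-2.18*r^2 + 2.7*r + 4.3)^3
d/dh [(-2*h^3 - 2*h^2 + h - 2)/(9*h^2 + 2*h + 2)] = (-18*h^4 - 8*h^3 - 25*h^2 + 28*h + 6)/(81*h^4 + 36*h^3 + 40*h^2 + 8*h + 4)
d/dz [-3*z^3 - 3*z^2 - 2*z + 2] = -9*z^2 - 6*z - 2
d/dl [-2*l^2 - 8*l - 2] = -4*l - 8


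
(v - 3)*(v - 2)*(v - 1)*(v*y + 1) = v^4*y - 6*v^3*y + v^3 + 11*v^2*y - 6*v^2 - 6*v*y + 11*v - 6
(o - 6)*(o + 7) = o^2 + o - 42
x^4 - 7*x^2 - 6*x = x*(x - 3)*(x + 1)*(x + 2)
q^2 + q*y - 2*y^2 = (q - y)*(q + 2*y)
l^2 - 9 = (l - 3)*(l + 3)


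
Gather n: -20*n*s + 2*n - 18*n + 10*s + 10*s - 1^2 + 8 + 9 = n*(-20*s - 16) + 20*s + 16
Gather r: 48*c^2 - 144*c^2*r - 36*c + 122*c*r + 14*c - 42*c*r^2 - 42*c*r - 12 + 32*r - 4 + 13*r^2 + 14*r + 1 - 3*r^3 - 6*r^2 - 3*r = 48*c^2 - 22*c - 3*r^3 + r^2*(7 - 42*c) + r*(-144*c^2 + 80*c + 43) - 15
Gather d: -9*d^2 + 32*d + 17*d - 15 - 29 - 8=-9*d^2 + 49*d - 52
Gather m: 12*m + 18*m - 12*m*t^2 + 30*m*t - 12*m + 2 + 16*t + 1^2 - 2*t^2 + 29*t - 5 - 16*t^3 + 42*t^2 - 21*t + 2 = m*(-12*t^2 + 30*t + 18) - 16*t^3 + 40*t^2 + 24*t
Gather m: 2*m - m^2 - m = -m^2 + m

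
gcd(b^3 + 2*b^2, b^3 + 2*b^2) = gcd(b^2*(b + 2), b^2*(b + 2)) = b^3 + 2*b^2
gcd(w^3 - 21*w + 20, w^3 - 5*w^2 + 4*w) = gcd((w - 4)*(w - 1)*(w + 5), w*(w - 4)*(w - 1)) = w^2 - 5*w + 4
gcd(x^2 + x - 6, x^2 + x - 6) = x^2 + x - 6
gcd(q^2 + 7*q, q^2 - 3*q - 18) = 1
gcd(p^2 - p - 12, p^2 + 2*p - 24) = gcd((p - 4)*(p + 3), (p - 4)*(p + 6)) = p - 4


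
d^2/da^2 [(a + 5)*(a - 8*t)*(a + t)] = 6*a - 14*t + 10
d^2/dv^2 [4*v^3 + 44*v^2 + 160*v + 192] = 24*v + 88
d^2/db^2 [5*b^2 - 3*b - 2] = 10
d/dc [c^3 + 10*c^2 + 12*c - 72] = 3*c^2 + 20*c + 12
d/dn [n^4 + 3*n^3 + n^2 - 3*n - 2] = 4*n^3 + 9*n^2 + 2*n - 3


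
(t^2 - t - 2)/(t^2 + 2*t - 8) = (t + 1)/(t + 4)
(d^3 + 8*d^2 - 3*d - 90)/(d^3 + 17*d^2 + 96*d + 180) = (d - 3)/(d + 6)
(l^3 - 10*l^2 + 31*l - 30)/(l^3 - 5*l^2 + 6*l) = (l - 5)/l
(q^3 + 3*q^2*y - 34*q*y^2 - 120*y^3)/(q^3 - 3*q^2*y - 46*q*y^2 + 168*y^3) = (-q^2 - 9*q*y - 20*y^2)/(-q^2 - 3*q*y + 28*y^2)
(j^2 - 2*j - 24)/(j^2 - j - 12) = (-j^2 + 2*j + 24)/(-j^2 + j + 12)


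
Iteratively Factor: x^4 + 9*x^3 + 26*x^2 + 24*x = (x + 2)*(x^3 + 7*x^2 + 12*x) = (x + 2)*(x + 4)*(x^2 + 3*x) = x*(x + 2)*(x + 4)*(x + 3)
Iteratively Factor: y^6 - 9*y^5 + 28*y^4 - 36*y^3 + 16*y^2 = (y)*(y^5 - 9*y^4 + 28*y^3 - 36*y^2 + 16*y) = y^2*(y^4 - 9*y^3 + 28*y^2 - 36*y + 16) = y^2*(y - 2)*(y^3 - 7*y^2 + 14*y - 8) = y^2*(y - 4)*(y - 2)*(y^2 - 3*y + 2) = y^2*(y - 4)*(y - 2)^2*(y - 1)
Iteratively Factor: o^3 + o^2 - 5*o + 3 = (o - 1)*(o^2 + 2*o - 3) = (o - 1)^2*(o + 3)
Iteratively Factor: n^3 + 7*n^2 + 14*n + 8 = (n + 1)*(n^2 + 6*n + 8) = (n + 1)*(n + 2)*(n + 4)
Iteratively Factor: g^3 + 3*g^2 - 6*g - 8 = (g - 2)*(g^2 + 5*g + 4) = (g - 2)*(g + 4)*(g + 1)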